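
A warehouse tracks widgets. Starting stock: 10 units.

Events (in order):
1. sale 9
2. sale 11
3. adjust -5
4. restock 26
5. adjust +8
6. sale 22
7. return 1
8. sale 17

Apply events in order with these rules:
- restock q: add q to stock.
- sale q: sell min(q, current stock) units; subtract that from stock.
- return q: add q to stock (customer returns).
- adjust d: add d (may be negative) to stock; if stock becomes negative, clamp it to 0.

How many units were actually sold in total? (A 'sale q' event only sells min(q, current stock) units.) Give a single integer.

Answer: 45

Derivation:
Processing events:
Start: stock = 10
  Event 1 (sale 9): sell min(9,10)=9. stock: 10 - 9 = 1. total_sold = 9
  Event 2 (sale 11): sell min(11,1)=1. stock: 1 - 1 = 0. total_sold = 10
  Event 3 (adjust -5): 0 + -5 = 0 (clamped to 0)
  Event 4 (restock 26): 0 + 26 = 26
  Event 5 (adjust +8): 26 + 8 = 34
  Event 6 (sale 22): sell min(22,34)=22. stock: 34 - 22 = 12. total_sold = 32
  Event 7 (return 1): 12 + 1 = 13
  Event 8 (sale 17): sell min(17,13)=13. stock: 13 - 13 = 0. total_sold = 45
Final: stock = 0, total_sold = 45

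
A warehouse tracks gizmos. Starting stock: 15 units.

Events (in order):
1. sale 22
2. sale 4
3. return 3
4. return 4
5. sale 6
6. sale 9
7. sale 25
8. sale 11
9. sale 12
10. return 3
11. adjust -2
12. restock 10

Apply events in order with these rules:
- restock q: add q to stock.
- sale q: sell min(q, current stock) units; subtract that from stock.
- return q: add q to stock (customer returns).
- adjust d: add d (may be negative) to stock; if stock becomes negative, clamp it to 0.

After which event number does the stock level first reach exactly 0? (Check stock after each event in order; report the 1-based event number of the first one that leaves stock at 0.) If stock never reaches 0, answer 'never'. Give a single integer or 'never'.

Answer: 1

Derivation:
Processing events:
Start: stock = 15
  Event 1 (sale 22): sell min(22,15)=15. stock: 15 - 15 = 0. total_sold = 15
  Event 2 (sale 4): sell min(4,0)=0. stock: 0 - 0 = 0. total_sold = 15
  Event 3 (return 3): 0 + 3 = 3
  Event 4 (return 4): 3 + 4 = 7
  Event 5 (sale 6): sell min(6,7)=6. stock: 7 - 6 = 1. total_sold = 21
  Event 6 (sale 9): sell min(9,1)=1. stock: 1 - 1 = 0. total_sold = 22
  Event 7 (sale 25): sell min(25,0)=0. stock: 0 - 0 = 0. total_sold = 22
  Event 8 (sale 11): sell min(11,0)=0. stock: 0 - 0 = 0. total_sold = 22
  Event 9 (sale 12): sell min(12,0)=0. stock: 0 - 0 = 0. total_sold = 22
  Event 10 (return 3): 0 + 3 = 3
  Event 11 (adjust -2): 3 + -2 = 1
  Event 12 (restock 10): 1 + 10 = 11
Final: stock = 11, total_sold = 22

First zero at event 1.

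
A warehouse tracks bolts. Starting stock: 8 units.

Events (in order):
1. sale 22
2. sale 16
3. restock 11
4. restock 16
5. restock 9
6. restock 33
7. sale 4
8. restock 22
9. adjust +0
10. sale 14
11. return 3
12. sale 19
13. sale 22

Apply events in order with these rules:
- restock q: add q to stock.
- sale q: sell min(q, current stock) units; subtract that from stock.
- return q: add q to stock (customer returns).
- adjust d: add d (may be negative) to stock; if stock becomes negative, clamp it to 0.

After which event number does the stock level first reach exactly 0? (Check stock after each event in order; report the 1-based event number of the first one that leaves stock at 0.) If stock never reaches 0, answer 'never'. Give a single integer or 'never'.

Answer: 1

Derivation:
Processing events:
Start: stock = 8
  Event 1 (sale 22): sell min(22,8)=8. stock: 8 - 8 = 0. total_sold = 8
  Event 2 (sale 16): sell min(16,0)=0. stock: 0 - 0 = 0. total_sold = 8
  Event 3 (restock 11): 0 + 11 = 11
  Event 4 (restock 16): 11 + 16 = 27
  Event 5 (restock 9): 27 + 9 = 36
  Event 6 (restock 33): 36 + 33 = 69
  Event 7 (sale 4): sell min(4,69)=4. stock: 69 - 4 = 65. total_sold = 12
  Event 8 (restock 22): 65 + 22 = 87
  Event 9 (adjust +0): 87 + 0 = 87
  Event 10 (sale 14): sell min(14,87)=14. stock: 87 - 14 = 73. total_sold = 26
  Event 11 (return 3): 73 + 3 = 76
  Event 12 (sale 19): sell min(19,76)=19. stock: 76 - 19 = 57. total_sold = 45
  Event 13 (sale 22): sell min(22,57)=22. stock: 57 - 22 = 35. total_sold = 67
Final: stock = 35, total_sold = 67

First zero at event 1.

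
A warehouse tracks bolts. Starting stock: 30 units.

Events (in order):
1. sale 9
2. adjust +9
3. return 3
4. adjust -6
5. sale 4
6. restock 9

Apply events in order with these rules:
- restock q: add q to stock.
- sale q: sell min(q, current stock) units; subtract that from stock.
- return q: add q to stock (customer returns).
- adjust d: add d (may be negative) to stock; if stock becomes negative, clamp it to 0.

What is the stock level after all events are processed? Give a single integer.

Processing events:
Start: stock = 30
  Event 1 (sale 9): sell min(9,30)=9. stock: 30 - 9 = 21. total_sold = 9
  Event 2 (adjust +9): 21 + 9 = 30
  Event 3 (return 3): 30 + 3 = 33
  Event 4 (adjust -6): 33 + -6 = 27
  Event 5 (sale 4): sell min(4,27)=4. stock: 27 - 4 = 23. total_sold = 13
  Event 6 (restock 9): 23 + 9 = 32
Final: stock = 32, total_sold = 13

Answer: 32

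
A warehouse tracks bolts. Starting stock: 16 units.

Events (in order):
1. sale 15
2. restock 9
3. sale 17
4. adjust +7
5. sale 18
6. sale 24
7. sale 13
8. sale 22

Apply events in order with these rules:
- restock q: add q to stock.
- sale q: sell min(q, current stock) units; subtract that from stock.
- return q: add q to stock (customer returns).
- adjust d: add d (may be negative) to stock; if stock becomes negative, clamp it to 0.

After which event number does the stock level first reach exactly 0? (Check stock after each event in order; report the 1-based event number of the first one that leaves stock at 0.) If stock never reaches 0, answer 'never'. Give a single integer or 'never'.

Answer: 3

Derivation:
Processing events:
Start: stock = 16
  Event 1 (sale 15): sell min(15,16)=15. stock: 16 - 15 = 1. total_sold = 15
  Event 2 (restock 9): 1 + 9 = 10
  Event 3 (sale 17): sell min(17,10)=10. stock: 10 - 10 = 0. total_sold = 25
  Event 4 (adjust +7): 0 + 7 = 7
  Event 5 (sale 18): sell min(18,7)=7. stock: 7 - 7 = 0. total_sold = 32
  Event 6 (sale 24): sell min(24,0)=0. stock: 0 - 0 = 0. total_sold = 32
  Event 7 (sale 13): sell min(13,0)=0. stock: 0 - 0 = 0. total_sold = 32
  Event 8 (sale 22): sell min(22,0)=0. stock: 0 - 0 = 0. total_sold = 32
Final: stock = 0, total_sold = 32

First zero at event 3.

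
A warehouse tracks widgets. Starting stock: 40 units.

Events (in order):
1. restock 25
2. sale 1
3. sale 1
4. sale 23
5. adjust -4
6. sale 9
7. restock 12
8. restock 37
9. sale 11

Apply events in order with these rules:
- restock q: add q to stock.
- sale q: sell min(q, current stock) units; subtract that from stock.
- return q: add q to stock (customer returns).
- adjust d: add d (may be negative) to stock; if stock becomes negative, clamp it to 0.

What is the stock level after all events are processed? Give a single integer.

Processing events:
Start: stock = 40
  Event 1 (restock 25): 40 + 25 = 65
  Event 2 (sale 1): sell min(1,65)=1. stock: 65 - 1 = 64. total_sold = 1
  Event 3 (sale 1): sell min(1,64)=1. stock: 64 - 1 = 63. total_sold = 2
  Event 4 (sale 23): sell min(23,63)=23. stock: 63 - 23 = 40. total_sold = 25
  Event 5 (adjust -4): 40 + -4 = 36
  Event 6 (sale 9): sell min(9,36)=9. stock: 36 - 9 = 27. total_sold = 34
  Event 7 (restock 12): 27 + 12 = 39
  Event 8 (restock 37): 39 + 37 = 76
  Event 9 (sale 11): sell min(11,76)=11. stock: 76 - 11 = 65. total_sold = 45
Final: stock = 65, total_sold = 45

Answer: 65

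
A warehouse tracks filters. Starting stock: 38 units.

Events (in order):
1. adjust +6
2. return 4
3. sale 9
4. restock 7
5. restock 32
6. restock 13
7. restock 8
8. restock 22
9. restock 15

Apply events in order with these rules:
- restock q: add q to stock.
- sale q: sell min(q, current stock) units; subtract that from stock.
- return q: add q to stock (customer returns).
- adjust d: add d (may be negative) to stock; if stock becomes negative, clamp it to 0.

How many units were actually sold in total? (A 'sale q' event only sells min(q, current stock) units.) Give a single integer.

Processing events:
Start: stock = 38
  Event 1 (adjust +6): 38 + 6 = 44
  Event 2 (return 4): 44 + 4 = 48
  Event 3 (sale 9): sell min(9,48)=9. stock: 48 - 9 = 39. total_sold = 9
  Event 4 (restock 7): 39 + 7 = 46
  Event 5 (restock 32): 46 + 32 = 78
  Event 6 (restock 13): 78 + 13 = 91
  Event 7 (restock 8): 91 + 8 = 99
  Event 8 (restock 22): 99 + 22 = 121
  Event 9 (restock 15): 121 + 15 = 136
Final: stock = 136, total_sold = 9

Answer: 9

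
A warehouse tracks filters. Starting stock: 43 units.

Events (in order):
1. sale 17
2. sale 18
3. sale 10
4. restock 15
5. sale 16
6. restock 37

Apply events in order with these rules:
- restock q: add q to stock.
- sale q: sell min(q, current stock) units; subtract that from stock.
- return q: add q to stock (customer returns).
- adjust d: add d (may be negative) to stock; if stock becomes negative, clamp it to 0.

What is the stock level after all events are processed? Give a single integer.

Answer: 37

Derivation:
Processing events:
Start: stock = 43
  Event 1 (sale 17): sell min(17,43)=17. stock: 43 - 17 = 26. total_sold = 17
  Event 2 (sale 18): sell min(18,26)=18. stock: 26 - 18 = 8. total_sold = 35
  Event 3 (sale 10): sell min(10,8)=8. stock: 8 - 8 = 0. total_sold = 43
  Event 4 (restock 15): 0 + 15 = 15
  Event 5 (sale 16): sell min(16,15)=15. stock: 15 - 15 = 0. total_sold = 58
  Event 6 (restock 37): 0 + 37 = 37
Final: stock = 37, total_sold = 58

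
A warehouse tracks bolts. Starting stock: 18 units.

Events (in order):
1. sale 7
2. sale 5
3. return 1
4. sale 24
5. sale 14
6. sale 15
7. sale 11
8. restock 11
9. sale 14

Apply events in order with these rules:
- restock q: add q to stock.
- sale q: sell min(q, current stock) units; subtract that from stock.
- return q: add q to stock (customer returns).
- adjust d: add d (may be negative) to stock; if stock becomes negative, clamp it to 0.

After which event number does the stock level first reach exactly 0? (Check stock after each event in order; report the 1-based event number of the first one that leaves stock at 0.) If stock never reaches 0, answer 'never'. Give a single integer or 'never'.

Processing events:
Start: stock = 18
  Event 1 (sale 7): sell min(7,18)=7. stock: 18 - 7 = 11. total_sold = 7
  Event 2 (sale 5): sell min(5,11)=5. stock: 11 - 5 = 6. total_sold = 12
  Event 3 (return 1): 6 + 1 = 7
  Event 4 (sale 24): sell min(24,7)=7. stock: 7 - 7 = 0. total_sold = 19
  Event 5 (sale 14): sell min(14,0)=0. stock: 0 - 0 = 0. total_sold = 19
  Event 6 (sale 15): sell min(15,0)=0. stock: 0 - 0 = 0. total_sold = 19
  Event 7 (sale 11): sell min(11,0)=0. stock: 0 - 0 = 0. total_sold = 19
  Event 8 (restock 11): 0 + 11 = 11
  Event 9 (sale 14): sell min(14,11)=11. stock: 11 - 11 = 0. total_sold = 30
Final: stock = 0, total_sold = 30

First zero at event 4.

Answer: 4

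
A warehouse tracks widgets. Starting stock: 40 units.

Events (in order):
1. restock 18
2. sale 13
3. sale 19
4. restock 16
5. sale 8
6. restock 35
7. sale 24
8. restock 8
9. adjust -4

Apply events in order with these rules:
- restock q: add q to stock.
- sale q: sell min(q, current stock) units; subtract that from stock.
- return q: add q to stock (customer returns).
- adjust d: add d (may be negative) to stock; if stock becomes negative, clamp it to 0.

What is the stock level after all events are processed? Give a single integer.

Processing events:
Start: stock = 40
  Event 1 (restock 18): 40 + 18 = 58
  Event 2 (sale 13): sell min(13,58)=13. stock: 58 - 13 = 45. total_sold = 13
  Event 3 (sale 19): sell min(19,45)=19. stock: 45 - 19 = 26. total_sold = 32
  Event 4 (restock 16): 26 + 16 = 42
  Event 5 (sale 8): sell min(8,42)=8. stock: 42 - 8 = 34. total_sold = 40
  Event 6 (restock 35): 34 + 35 = 69
  Event 7 (sale 24): sell min(24,69)=24. stock: 69 - 24 = 45. total_sold = 64
  Event 8 (restock 8): 45 + 8 = 53
  Event 9 (adjust -4): 53 + -4 = 49
Final: stock = 49, total_sold = 64

Answer: 49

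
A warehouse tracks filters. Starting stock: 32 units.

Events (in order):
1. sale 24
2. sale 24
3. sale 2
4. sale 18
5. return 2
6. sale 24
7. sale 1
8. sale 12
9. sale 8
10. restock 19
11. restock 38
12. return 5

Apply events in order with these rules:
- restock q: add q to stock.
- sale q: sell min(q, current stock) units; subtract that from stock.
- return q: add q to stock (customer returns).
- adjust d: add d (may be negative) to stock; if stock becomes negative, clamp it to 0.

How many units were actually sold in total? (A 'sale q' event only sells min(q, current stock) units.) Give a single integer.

Answer: 34

Derivation:
Processing events:
Start: stock = 32
  Event 1 (sale 24): sell min(24,32)=24. stock: 32 - 24 = 8. total_sold = 24
  Event 2 (sale 24): sell min(24,8)=8. stock: 8 - 8 = 0. total_sold = 32
  Event 3 (sale 2): sell min(2,0)=0. stock: 0 - 0 = 0. total_sold = 32
  Event 4 (sale 18): sell min(18,0)=0. stock: 0 - 0 = 0. total_sold = 32
  Event 5 (return 2): 0 + 2 = 2
  Event 6 (sale 24): sell min(24,2)=2. stock: 2 - 2 = 0. total_sold = 34
  Event 7 (sale 1): sell min(1,0)=0. stock: 0 - 0 = 0. total_sold = 34
  Event 8 (sale 12): sell min(12,0)=0. stock: 0 - 0 = 0. total_sold = 34
  Event 9 (sale 8): sell min(8,0)=0. stock: 0 - 0 = 0. total_sold = 34
  Event 10 (restock 19): 0 + 19 = 19
  Event 11 (restock 38): 19 + 38 = 57
  Event 12 (return 5): 57 + 5 = 62
Final: stock = 62, total_sold = 34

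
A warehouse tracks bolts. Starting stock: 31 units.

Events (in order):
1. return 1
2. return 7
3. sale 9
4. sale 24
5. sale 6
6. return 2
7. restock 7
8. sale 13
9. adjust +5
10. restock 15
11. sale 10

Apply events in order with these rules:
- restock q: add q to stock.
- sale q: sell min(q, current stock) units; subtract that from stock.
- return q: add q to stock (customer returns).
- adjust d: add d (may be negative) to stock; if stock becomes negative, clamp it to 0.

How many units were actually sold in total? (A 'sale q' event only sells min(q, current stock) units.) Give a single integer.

Answer: 58

Derivation:
Processing events:
Start: stock = 31
  Event 1 (return 1): 31 + 1 = 32
  Event 2 (return 7): 32 + 7 = 39
  Event 3 (sale 9): sell min(9,39)=9. stock: 39 - 9 = 30. total_sold = 9
  Event 4 (sale 24): sell min(24,30)=24. stock: 30 - 24 = 6. total_sold = 33
  Event 5 (sale 6): sell min(6,6)=6. stock: 6 - 6 = 0. total_sold = 39
  Event 6 (return 2): 0 + 2 = 2
  Event 7 (restock 7): 2 + 7 = 9
  Event 8 (sale 13): sell min(13,9)=9. stock: 9 - 9 = 0. total_sold = 48
  Event 9 (adjust +5): 0 + 5 = 5
  Event 10 (restock 15): 5 + 15 = 20
  Event 11 (sale 10): sell min(10,20)=10. stock: 20 - 10 = 10. total_sold = 58
Final: stock = 10, total_sold = 58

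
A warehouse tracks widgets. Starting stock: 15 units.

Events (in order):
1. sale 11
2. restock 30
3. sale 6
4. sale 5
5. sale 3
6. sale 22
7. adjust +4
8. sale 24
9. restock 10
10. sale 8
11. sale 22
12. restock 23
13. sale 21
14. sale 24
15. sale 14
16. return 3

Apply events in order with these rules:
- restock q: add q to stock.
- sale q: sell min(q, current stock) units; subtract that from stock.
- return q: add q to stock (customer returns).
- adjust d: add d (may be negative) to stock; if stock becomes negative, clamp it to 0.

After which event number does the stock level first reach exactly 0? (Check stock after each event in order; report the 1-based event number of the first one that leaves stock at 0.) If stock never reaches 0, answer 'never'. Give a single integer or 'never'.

Processing events:
Start: stock = 15
  Event 1 (sale 11): sell min(11,15)=11. stock: 15 - 11 = 4. total_sold = 11
  Event 2 (restock 30): 4 + 30 = 34
  Event 3 (sale 6): sell min(6,34)=6. stock: 34 - 6 = 28. total_sold = 17
  Event 4 (sale 5): sell min(5,28)=5. stock: 28 - 5 = 23. total_sold = 22
  Event 5 (sale 3): sell min(3,23)=3. stock: 23 - 3 = 20. total_sold = 25
  Event 6 (sale 22): sell min(22,20)=20. stock: 20 - 20 = 0. total_sold = 45
  Event 7 (adjust +4): 0 + 4 = 4
  Event 8 (sale 24): sell min(24,4)=4. stock: 4 - 4 = 0. total_sold = 49
  Event 9 (restock 10): 0 + 10 = 10
  Event 10 (sale 8): sell min(8,10)=8. stock: 10 - 8 = 2. total_sold = 57
  Event 11 (sale 22): sell min(22,2)=2. stock: 2 - 2 = 0. total_sold = 59
  Event 12 (restock 23): 0 + 23 = 23
  Event 13 (sale 21): sell min(21,23)=21. stock: 23 - 21 = 2. total_sold = 80
  Event 14 (sale 24): sell min(24,2)=2. stock: 2 - 2 = 0. total_sold = 82
  Event 15 (sale 14): sell min(14,0)=0. stock: 0 - 0 = 0. total_sold = 82
  Event 16 (return 3): 0 + 3 = 3
Final: stock = 3, total_sold = 82

First zero at event 6.

Answer: 6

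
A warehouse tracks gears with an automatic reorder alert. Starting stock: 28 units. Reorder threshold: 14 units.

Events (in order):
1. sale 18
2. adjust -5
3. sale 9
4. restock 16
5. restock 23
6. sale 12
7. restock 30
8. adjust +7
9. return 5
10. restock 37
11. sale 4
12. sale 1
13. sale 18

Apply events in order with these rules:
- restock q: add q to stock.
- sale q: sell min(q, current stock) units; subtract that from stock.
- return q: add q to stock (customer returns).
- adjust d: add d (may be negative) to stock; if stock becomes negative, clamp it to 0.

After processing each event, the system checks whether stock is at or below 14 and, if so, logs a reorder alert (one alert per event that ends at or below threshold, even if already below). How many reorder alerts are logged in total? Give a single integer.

Processing events:
Start: stock = 28
  Event 1 (sale 18): sell min(18,28)=18. stock: 28 - 18 = 10. total_sold = 18
  Event 2 (adjust -5): 10 + -5 = 5
  Event 3 (sale 9): sell min(9,5)=5. stock: 5 - 5 = 0. total_sold = 23
  Event 4 (restock 16): 0 + 16 = 16
  Event 5 (restock 23): 16 + 23 = 39
  Event 6 (sale 12): sell min(12,39)=12. stock: 39 - 12 = 27. total_sold = 35
  Event 7 (restock 30): 27 + 30 = 57
  Event 8 (adjust +7): 57 + 7 = 64
  Event 9 (return 5): 64 + 5 = 69
  Event 10 (restock 37): 69 + 37 = 106
  Event 11 (sale 4): sell min(4,106)=4. stock: 106 - 4 = 102. total_sold = 39
  Event 12 (sale 1): sell min(1,102)=1. stock: 102 - 1 = 101. total_sold = 40
  Event 13 (sale 18): sell min(18,101)=18. stock: 101 - 18 = 83. total_sold = 58
Final: stock = 83, total_sold = 58

Checking against threshold 14:
  After event 1: stock=10 <= 14 -> ALERT
  After event 2: stock=5 <= 14 -> ALERT
  After event 3: stock=0 <= 14 -> ALERT
  After event 4: stock=16 > 14
  After event 5: stock=39 > 14
  After event 6: stock=27 > 14
  After event 7: stock=57 > 14
  After event 8: stock=64 > 14
  After event 9: stock=69 > 14
  After event 10: stock=106 > 14
  After event 11: stock=102 > 14
  After event 12: stock=101 > 14
  After event 13: stock=83 > 14
Alert events: [1, 2, 3]. Count = 3

Answer: 3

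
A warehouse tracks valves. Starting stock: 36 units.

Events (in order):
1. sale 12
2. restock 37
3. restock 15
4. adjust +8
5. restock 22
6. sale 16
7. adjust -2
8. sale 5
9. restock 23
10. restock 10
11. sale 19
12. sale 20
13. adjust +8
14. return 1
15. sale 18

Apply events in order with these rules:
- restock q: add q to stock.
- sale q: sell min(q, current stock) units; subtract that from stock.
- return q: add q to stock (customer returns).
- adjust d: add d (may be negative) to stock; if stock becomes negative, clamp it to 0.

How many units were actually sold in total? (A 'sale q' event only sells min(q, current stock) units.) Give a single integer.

Processing events:
Start: stock = 36
  Event 1 (sale 12): sell min(12,36)=12. stock: 36 - 12 = 24. total_sold = 12
  Event 2 (restock 37): 24 + 37 = 61
  Event 3 (restock 15): 61 + 15 = 76
  Event 4 (adjust +8): 76 + 8 = 84
  Event 5 (restock 22): 84 + 22 = 106
  Event 6 (sale 16): sell min(16,106)=16. stock: 106 - 16 = 90. total_sold = 28
  Event 7 (adjust -2): 90 + -2 = 88
  Event 8 (sale 5): sell min(5,88)=5. stock: 88 - 5 = 83. total_sold = 33
  Event 9 (restock 23): 83 + 23 = 106
  Event 10 (restock 10): 106 + 10 = 116
  Event 11 (sale 19): sell min(19,116)=19. stock: 116 - 19 = 97. total_sold = 52
  Event 12 (sale 20): sell min(20,97)=20. stock: 97 - 20 = 77. total_sold = 72
  Event 13 (adjust +8): 77 + 8 = 85
  Event 14 (return 1): 85 + 1 = 86
  Event 15 (sale 18): sell min(18,86)=18. stock: 86 - 18 = 68. total_sold = 90
Final: stock = 68, total_sold = 90

Answer: 90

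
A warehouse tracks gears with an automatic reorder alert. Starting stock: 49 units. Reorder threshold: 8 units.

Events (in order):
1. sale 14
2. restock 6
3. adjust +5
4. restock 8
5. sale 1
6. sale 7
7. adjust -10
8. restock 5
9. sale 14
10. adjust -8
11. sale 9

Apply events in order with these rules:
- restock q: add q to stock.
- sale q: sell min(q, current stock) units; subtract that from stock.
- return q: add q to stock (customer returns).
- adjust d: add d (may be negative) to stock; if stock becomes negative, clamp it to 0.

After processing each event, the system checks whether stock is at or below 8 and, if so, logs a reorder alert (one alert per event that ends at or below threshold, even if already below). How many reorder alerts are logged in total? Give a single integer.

Processing events:
Start: stock = 49
  Event 1 (sale 14): sell min(14,49)=14. stock: 49 - 14 = 35. total_sold = 14
  Event 2 (restock 6): 35 + 6 = 41
  Event 3 (adjust +5): 41 + 5 = 46
  Event 4 (restock 8): 46 + 8 = 54
  Event 5 (sale 1): sell min(1,54)=1. stock: 54 - 1 = 53. total_sold = 15
  Event 6 (sale 7): sell min(7,53)=7. stock: 53 - 7 = 46. total_sold = 22
  Event 7 (adjust -10): 46 + -10 = 36
  Event 8 (restock 5): 36 + 5 = 41
  Event 9 (sale 14): sell min(14,41)=14. stock: 41 - 14 = 27. total_sold = 36
  Event 10 (adjust -8): 27 + -8 = 19
  Event 11 (sale 9): sell min(9,19)=9. stock: 19 - 9 = 10. total_sold = 45
Final: stock = 10, total_sold = 45

Checking against threshold 8:
  After event 1: stock=35 > 8
  After event 2: stock=41 > 8
  After event 3: stock=46 > 8
  After event 4: stock=54 > 8
  After event 5: stock=53 > 8
  After event 6: stock=46 > 8
  After event 7: stock=36 > 8
  After event 8: stock=41 > 8
  After event 9: stock=27 > 8
  After event 10: stock=19 > 8
  After event 11: stock=10 > 8
Alert events: []. Count = 0

Answer: 0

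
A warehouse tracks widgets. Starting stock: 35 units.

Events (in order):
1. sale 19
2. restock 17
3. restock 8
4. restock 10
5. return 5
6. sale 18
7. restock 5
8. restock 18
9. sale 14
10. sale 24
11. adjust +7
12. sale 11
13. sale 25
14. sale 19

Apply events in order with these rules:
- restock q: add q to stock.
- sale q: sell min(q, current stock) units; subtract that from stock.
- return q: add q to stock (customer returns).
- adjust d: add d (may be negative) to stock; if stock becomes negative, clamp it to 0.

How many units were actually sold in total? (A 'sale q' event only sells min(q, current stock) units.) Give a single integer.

Processing events:
Start: stock = 35
  Event 1 (sale 19): sell min(19,35)=19. stock: 35 - 19 = 16. total_sold = 19
  Event 2 (restock 17): 16 + 17 = 33
  Event 3 (restock 8): 33 + 8 = 41
  Event 4 (restock 10): 41 + 10 = 51
  Event 5 (return 5): 51 + 5 = 56
  Event 6 (sale 18): sell min(18,56)=18. stock: 56 - 18 = 38. total_sold = 37
  Event 7 (restock 5): 38 + 5 = 43
  Event 8 (restock 18): 43 + 18 = 61
  Event 9 (sale 14): sell min(14,61)=14. stock: 61 - 14 = 47. total_sold = 51
  Event 10 (sale 24): sell min(24,47)=24. stock: 47 - 24 = 23. total_sold = 75
  Event 11 (adjust +7): 23 + 7 = 30
  Event 12 (sale 11): sell min(11,30)=11. stock: 30 - 11 = 19. total_sold = 86
  Event 13 (sale 25): sell min(25,19)=19. stock: 19 - 19 = 0. total_sold = 105
  Event 14 (sale 19): sell min(19,0)=0. stock: 0 - 0 = 0. total_sold = 105
Final: stock = 0, total_sold = 105

Answer: 105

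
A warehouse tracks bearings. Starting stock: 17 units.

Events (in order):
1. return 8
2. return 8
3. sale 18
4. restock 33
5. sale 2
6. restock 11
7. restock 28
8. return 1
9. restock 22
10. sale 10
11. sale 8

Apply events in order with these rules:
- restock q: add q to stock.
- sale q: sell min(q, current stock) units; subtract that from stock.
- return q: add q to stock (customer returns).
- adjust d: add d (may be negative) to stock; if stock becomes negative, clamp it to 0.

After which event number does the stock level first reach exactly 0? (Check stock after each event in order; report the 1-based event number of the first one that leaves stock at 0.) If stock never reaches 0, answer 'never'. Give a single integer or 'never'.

Processing events:
Start: stock = 17
  Event 1 (return 8): 17 + 8 = 25
  Event 2 (return 8): 25 + 8 = 33
  Event 3 (sale 18): sell min(18,33)=18. stock: 33 - 18 = 15. total_sold = 18
  Event 4 (restock 33): 15 + 33 = 48
  Event 5 (sale 2): sell min(2,48)=2. stock: 48 - 2 = 46. total_sold = 20
  Event 6 (restock 11): 46 + 11 = 57
  Event 7 (restock 28): 57 + 28 = 85
  Event 8 (return 1): 85 + 1 = 86
  Event 9 (restock 22): 86 + 22 = 108
  Event 10 (sale 10): sell min(10,108)=10. stock: 108 - 10 = 98. total_sold = 30
  Event 11 (sale 8): sell min(8,98)=8. stock: 98 - 8 = 90. total_sold = 38
Final: stock = 90, total_sold = 38

Stock never reaches 0.

Answer: never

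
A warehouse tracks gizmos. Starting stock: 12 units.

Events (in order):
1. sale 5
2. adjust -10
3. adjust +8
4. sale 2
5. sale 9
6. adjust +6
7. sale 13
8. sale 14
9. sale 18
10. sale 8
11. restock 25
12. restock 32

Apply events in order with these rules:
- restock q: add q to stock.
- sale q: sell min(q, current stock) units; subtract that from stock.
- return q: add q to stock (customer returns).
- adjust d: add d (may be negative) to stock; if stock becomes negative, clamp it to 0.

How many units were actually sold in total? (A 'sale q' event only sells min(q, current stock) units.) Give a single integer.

Answer: 19

Derivation:
Processing events:
Start: stock = 12
  Event 1 (sale 5): sell min(5,12)=5. stock: 12 - 5 = 7. total_sold = 5
  Event 2 (adjust -10): 7 + -10 = 0 (clamped to 0)
  Event 3 (adjust +8): 0 + 8 = 8
  Event 4 (sale 2): sell min(2,8)=2. stock: 8 - 2 = 6. total_sold = 7
  Event 5 (sale 9): sell min(9,6)=6. stock: 6 - 6 = 0. total_sold = 13
  Event 6 (adjust +6): 0 + 6 = 6
  Event 7 (sale 13): sell min(13,6)=6. stock: 6 - 6 = 0. total_sold = 19
  Event 8 (sale 14): sell min(14,0)=0. stock: 0 - 0 = 0. total_sold = 19
  Event 9 (sale 18): sell min(18,0)=0. stock: 0 - 0 = 0. total_sold = 19
  Event 10 (sale 8): sell min(8,0)=0. stock: 0 - 0 = 0. total_sold = 19
  Event 11 (restock 25): 0 + 25 = 25
  Event 12 (restock 32): 25 + 32 = 57
Final: stock = 57, total_sold = 19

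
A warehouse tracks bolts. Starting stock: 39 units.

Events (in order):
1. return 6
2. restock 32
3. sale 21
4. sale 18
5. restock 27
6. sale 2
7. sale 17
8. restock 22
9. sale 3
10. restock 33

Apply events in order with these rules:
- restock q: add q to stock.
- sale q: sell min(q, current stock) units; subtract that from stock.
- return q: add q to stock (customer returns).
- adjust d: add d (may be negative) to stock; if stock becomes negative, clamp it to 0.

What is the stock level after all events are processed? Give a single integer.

Processing events:
Start: stock = 39
  Event 1 (return 6): 39 + 6 = 45
  Event 2 (restock 32): 45 + 32 = 77
  Event 3 (sale 21): sell min(21,77)=21. stock: 77 - 21 = 56. total_sold = 21
  Event 4 (sale 18): sell min(18,56)=18. stock: 56 - 18 = 38. total_sold = 39
  Event 5 (restock 27): 38 + 27 = 65
  Event 6 (sale 2): sell min(2,65)=2. stock: 65 - 2 = 63. total_sold = 41
  Event 7 (sale 17): sell min(17,63)=17. stock: 63 - 17 = 46. total_sold = 58
  Event 8 (restock 22): 46 + 22 = 68
  Event 9 (sale 3): sell min(3,68)=3. stock: 68 - 3 = 65. total_sold = 61
  Event 10 (restock 33): 65 + 33 = 98
Final: stock = 98, total_sold = 61

Answer: 98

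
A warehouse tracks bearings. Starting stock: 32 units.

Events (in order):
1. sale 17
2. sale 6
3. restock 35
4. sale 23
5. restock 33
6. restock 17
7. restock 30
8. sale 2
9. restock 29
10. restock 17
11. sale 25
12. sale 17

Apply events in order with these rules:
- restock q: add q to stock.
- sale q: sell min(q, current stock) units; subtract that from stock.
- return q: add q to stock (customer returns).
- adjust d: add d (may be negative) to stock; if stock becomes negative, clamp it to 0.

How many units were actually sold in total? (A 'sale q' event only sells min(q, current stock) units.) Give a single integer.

Processing events:
Start: stock = 32
  Event 1 (sale 17): sell min(17,32)=17. stock: 32 - 17 = 15. total_sold = 17
  Event 2 (sale 6): sell min(6,15)=6. stock: 15 - 6 = 9. total_sold = 23
  Event 3 (restock 35): 9 + 35 = 44
  Event 4 (sale 23): sell min(23,44)=23. stock: 44 - 23 = 21. total_sold = 46
  Event 5 (restock 33): 21 + 33 = 54
  Event 6 (restock 17): 54 + 17 = 71
  Event 7 (restock 30): 71 + 30 = 101
  Event 8 (sale 2): sell min(2,101)=2. stock: 101 - 2 = 99. total_sold = 48
  Event 9 (restock 29): 99 + 29 = 128
  Event 10 (restock 17): 128 + 17 = 145
  Event 11 (sale 25): sell min(25,145)=25. stock: 145 - 25 = 120. total_sold = 73
  Event 12 (sale 17): sell min(17,120)=17. stock: 120 - 17 = 103. total_sold = 90
Final: stock = 103, total_sold = 90

Answer: 90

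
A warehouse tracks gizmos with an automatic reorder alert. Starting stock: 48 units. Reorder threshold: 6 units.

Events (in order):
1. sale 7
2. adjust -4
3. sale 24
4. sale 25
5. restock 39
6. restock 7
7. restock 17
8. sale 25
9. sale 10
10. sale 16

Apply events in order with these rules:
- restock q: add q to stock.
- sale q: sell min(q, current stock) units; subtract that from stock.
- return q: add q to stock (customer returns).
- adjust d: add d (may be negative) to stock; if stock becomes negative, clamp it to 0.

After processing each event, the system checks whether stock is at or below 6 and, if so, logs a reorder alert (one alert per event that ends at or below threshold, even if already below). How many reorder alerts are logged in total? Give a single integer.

Processing events:
Start: stock = 48
  Event 1 (sale 7): sell min(7,48)=7. stock: 48 - 7 = 41. total_sold = 7
  Event 2 (adjust -4): 41 + -4 = 37
  Event 3 (sale 24): sell min(24,37)=24. stock: 37 - 24 = 13. total_sold = 31
  Event 4 (sale 25): sell min(25,13)=13. stock: 13 - 13 = 0. total_sold = 44
  Event 5 (restock 39): 0 + 39 = 39
  Event 6 (restock 7): 39 + 7 = 46
  Event 7 (restock 17): 46 + 17 = 63
  Event 8 (sale 25): sell min(25,63)=25. stock: 63 - 25 = 38. total_sold = 69
  Event 9 (sale 10): sell min(10,38)=10. stock: 38 - 10 = 28. total_sold = 79
  Event 10 (sale 16): sell min(16,28)=16. stock: 28 - 16 = 12. total_sold = 95
Final: stock = 12, total_sold = 95

Checking against threshold 6:
  After event 1: stock=41 > 6
  After event 2: stock=37 > 6
  After event 3: stock=13 > 6
  After event 4: stock=0 <= 6 -> ALERT
  After event 5: stock=39 > 6
  After event 6: stock=46 > 6
  After event 7: stock=63 > 6
  After event 8: stock=38 > 6
  After event 9: stock=28 > 6
  After event 10: stock=12 > 6
Alert events: [4]. Count = 1

Answer: 1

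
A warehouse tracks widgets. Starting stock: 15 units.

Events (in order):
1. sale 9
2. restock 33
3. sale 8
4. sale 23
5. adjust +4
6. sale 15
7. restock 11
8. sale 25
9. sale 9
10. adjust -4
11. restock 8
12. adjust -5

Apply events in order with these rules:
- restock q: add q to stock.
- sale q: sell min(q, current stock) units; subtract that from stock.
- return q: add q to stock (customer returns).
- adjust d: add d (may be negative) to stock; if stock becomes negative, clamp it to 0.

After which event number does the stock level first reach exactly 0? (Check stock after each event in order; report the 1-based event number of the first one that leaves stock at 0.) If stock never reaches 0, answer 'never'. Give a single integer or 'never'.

Answer: 6

Derivation:
Processing events:
Start: stock = 15
  Event 1 (sale 9): sell min(9,15)=9. stock: 15 - 9 = 6. total_sold = 9
  Event 2 (restock 33): 6 + 33 = 39
  Event 3 (sale 8): sell min(8,39)=8. stock: 39 - 8 = 31. total_sold = 17
  Event 4 (sale 23): sell min(23,31)=23. stock: 31 - 23 = 8. total_sold = 40
  Event 5 (adjust +4): 8 + 4 = 12
  Event 6 (sale 15): sell min(15,12)=12. stock: 12 - 12 = 0. total_sold = 52
  Event 7 (restock 11): 0 + 11 = 11
  Event 8 (sale 25): sell min(25,11)=11. stock: 11 - 11 = 0. total_sold = 63
  Event 9 (sale 9): sell min(9,0)=0. stock: 0 - 0 = 0. total_sold = 63
  Event 10 (adjust -4): 0 + -4 = 0 (clamped to 0)
  Event 11 (restock 8): 0 + 8 = 8
  Event 12 (adjust -5): 8 + -5 = 3
Final: stock = 3, total_sold = 63

First zero at event 6.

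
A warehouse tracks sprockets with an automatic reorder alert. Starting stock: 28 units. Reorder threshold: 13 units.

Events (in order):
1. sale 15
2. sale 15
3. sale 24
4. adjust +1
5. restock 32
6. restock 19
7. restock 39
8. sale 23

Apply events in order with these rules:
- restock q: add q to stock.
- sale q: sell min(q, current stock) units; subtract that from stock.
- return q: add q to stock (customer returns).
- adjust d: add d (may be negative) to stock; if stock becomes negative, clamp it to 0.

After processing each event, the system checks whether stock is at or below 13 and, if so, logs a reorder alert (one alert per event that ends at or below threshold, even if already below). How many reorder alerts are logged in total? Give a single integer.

Answer: 4

Derivation:
Processing events:
Start: stock = 28
  Event 1 (sale 15): sell min(15,28)=15. stock: 28 - 15 = 13. total_sold = 15
  Event 2 (sale 15): sell min(15,13)=13. stock: 13 - 13 = 0. total_sold = 28
  Event 3 (sale 24): sell min(24,0)=0. stock: 0 - 0 = 0. total_sold = 28
  Event 4 (adjust +1): 0 + 1 = 1
  Event 5 (restock 32): 1 + 32 = 33
  Event 6 (restock 19): 33 + 19 = 52
  Event 7 (restock 39): 52 + 39 = 91
  Event 8 (sale 23): sell min(23,91)=23. stock: 91 - 23 = 68. total_sold = 51
Final: stock = 68, total_sold = 51

Checking against threshold 13:
  After event 1: stock=13 <= 13 -> ALERT
  After event 2: stock=0 <= 13 -> ALERT
  After event 3: stock=0 <= 13 -> ALERT
  After event 4: stock=1 <= 13 -> ALERT
  After event 5: stock=33 > 13
  After event 6: stock=52 > 13
  After event 7: stock=91 > 13
  After event 8: stock=68 > 13
Alert events: [1, 2, 3, 4]. Count = 4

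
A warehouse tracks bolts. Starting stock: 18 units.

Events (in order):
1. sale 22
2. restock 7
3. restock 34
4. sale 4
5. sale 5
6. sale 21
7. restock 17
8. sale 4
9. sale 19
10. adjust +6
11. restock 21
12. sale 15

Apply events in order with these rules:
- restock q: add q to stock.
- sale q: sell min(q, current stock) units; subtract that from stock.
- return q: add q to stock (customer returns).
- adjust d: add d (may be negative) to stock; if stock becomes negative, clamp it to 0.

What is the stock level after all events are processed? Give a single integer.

Processing events:
Start: stock = 18
  Event 1 (sale 22): sell min(22,18)=18. stock: 18 - 18 = 0. total_sold = 18
  Event 2 (restock 7): 0 + 7 = 7
  Event 3 (restock 34): 7 + 34 = 41
  Event 4 (sale 4): sell min(4,41)=4. stock: 41 - 4 = 37. total_sold = 22
  Event 5 (sale 5): sell min(5,37)=5. stock: 37 - 5 = 32. total_sold = 27
  Event 6 (sale 21): sell min(21,32)=21. stock: 32 - 21 = 11. total_sold = 48
  Event 7 (restock 17): 11 + 17 = 28
  Event 8 (sale 4): sell min(4,28)=4. stock: 28 - 4 = 24. total_sold = 52
  Event 9 (sale 19): sell min(19,24)=19. stock: 24 - 19 = 5. total_sold = 71
  Event 10 (adjust +6): 5 + 6 = 11
  Event 11 (restock 21): 11 + 21 = 32
  Event 12 (sale 15): sell min(15,32)=15. stock: 32 - 15 = 17. total_sold = 86
Final: stock = 17, total_sold = 86

Answer: 17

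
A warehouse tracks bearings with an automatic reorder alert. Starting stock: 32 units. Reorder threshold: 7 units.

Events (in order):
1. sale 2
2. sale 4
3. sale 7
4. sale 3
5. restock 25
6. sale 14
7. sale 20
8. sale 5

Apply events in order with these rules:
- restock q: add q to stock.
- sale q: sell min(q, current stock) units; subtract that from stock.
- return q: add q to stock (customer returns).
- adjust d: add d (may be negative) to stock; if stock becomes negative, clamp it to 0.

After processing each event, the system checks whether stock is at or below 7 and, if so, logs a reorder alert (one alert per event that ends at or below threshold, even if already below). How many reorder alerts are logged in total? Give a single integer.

Processing events:
Start: stock = 32
  Event 1 (sale 2): sell min(2,32)=2. stock: 32 - 2 = 30. total_sold = 2
  Event 2 (sale 4): sell min(4,30)=4. stock: 30 - 4 = 26. total_sold = 6
  Event 3 (sale 7): sell min(7,26)=7. stock: 26 - 7 = 19. total_sold = 13
  Event 4 (sale 3): sell min(3,19)=3. stock: 19 - 3 = 16. total_sold = 16
  Event 5 (restock 25): 16 + 25 = 41
  Event 6 (sale 14): sell min(14,41)=14. stock: 41 - 14 = 27. total_sold = 30
  Event 7 (sale 20): sell min(20,27)=20. stock: 27 - 20 = 7. total_sold = 50
  Event 8 (sale 5): sell min(5,7)=5. stock: 7 - 5 = 2. total_sold = 55
Final: stock = 2, total_sold = 55

Checking against threshold 7:
  After event 1: stock=30 > 7
  After event 2: stock=26 > 7
  After event 3: stock=19 > 7
  After event 4: stock=16 > 7
  After event 5: stock=41 > 7
  After event 6: stock=27 > 7
  After event 7: stock=7 <= 7 -> ALERT
  After event 8: stock=2 <= 7 -> ALERT
Alert events: [7, 8]. Count = 2

Answer: 2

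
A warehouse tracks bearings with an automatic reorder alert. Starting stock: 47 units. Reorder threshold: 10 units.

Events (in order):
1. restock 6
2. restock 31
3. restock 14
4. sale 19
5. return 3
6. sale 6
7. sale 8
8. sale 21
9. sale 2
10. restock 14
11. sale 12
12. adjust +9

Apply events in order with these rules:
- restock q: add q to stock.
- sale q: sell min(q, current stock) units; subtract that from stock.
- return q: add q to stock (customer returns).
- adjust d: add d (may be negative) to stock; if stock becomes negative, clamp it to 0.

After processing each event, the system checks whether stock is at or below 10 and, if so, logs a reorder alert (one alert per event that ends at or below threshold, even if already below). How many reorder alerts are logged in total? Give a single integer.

Answer: 0

Derivation:
Processing events:
Start: stock = 47
  Event 1 (restock 6): 47 + 6 = 53
  Event 2 (restock 31): 53 + 31 = 84
  Event 3 (restock 14): 84 + 14 = 98
  Event 4 (sale 19): sell min(19,98)=19. stock: 98 - 19 = 79. total_sold = 19
  Event 5 (return 3): 79 + 3 = 82
  Event 6 (sale 6): sell min(6,82)=6. stock: 82 - 6 = 76. total_sold = 25
  Event 7 (sale 8): sell min(8,76)=8. stock: 76 - 8 = 68. total_sold = 33
  Event 8 (sale 21): sell min(21,68)=21. stock: 68 - 21 = 47. total_sold = 54
  Event 9 (sale 2): sell min(2,47)=2. stock: 47 - 2 = 45. total_sold = 56
  Event 10 (restock 14): 45 + 14 = 59
  Event 11 (sale 12): sell min(12,59)=12. stock: 59 - 12 = 47. total_sold = 68
  Event 12 (adjust +9): 47 + 9 = 56
Final: stock = 56, total_sold = 68

Checking against threshold 10:
  After event 1: stock=53 > 10
  After event 2: stock=84 > 10
  After event 3: stock=98 > 10
  After event 4: stock=79 > 10
  After event 5: stock=82 > 10
  After event 6: stock=76 > 10
  After event 7: stock=68 > 10
  After event 8: stock=47 > 10
  After event 9: stock=45 > 10
  After event 10: stock=59 > 10
  After event 11: stock=47 > 10
  After event 12: stock=56 > 10
Alert events: []. Count = 0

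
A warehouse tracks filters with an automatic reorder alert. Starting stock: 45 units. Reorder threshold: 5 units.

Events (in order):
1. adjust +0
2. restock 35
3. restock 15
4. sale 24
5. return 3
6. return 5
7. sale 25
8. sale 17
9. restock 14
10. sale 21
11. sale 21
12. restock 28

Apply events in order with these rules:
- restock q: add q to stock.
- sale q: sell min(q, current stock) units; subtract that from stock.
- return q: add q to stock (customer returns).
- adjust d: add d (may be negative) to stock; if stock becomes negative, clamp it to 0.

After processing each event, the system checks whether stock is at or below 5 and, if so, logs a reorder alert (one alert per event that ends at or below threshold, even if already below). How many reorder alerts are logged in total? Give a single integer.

Answer: 0

Derivation:
Processing events:
Start: stock = 45
  Event 1 (adjust +0): 45 + 0 = 45
  Event 2 (restock 35): 45 + 35 = 80
  Event 3 (restock 15): 80 + 15 = 95
  Event 4 (sale 24): sell min(24,95)=24. stock: 95 - 24 = 71. total_sold = 24
  Event 5 (return 3): 71 + 3 = 74
  Event 6 (return 5): 74 + 5 = 79
  Event 7 (sale 25): sell min(25,79)=25. stock: 79 - 25 = 54. total_sold = 49
  Event 8 (sale 17): sell min(17,54)=17. stock: 54 - 17 = 37. total_sold = 66
  Event 9 (restock 14): 37 + 14 = 51
  Event 10 (sale 21): sell min(21,51)=21. stock: 51 - 21 = 30. total_sold = 87
  Event 11 (sale 21): sell min(21,30)=21. stock: 30 - 21 = 9. total_sold = 108
  Event 12 (restock 28): 9 + 28 = 37
Final: stock = 37, total_sold = 108

Checking against threshold 5:
  After event 1: stock=45 > 5
  After event 2: stock=80 > 5
  After event 3: stock=95 > 5
  After event 4: stock=71 > 5
  After event 5: stock=74 > 5
  After event 6: stock=79 > 5
  After event 7: stock=54 > 5
  After event 8: stock=37 > 5
  After event 9: stock=51 > 5
  After event 10: stock=30 > 5
  After event 11: stock=9 > 5
  After event 12: stock=37 > 5
Alert events: []. Count = 0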